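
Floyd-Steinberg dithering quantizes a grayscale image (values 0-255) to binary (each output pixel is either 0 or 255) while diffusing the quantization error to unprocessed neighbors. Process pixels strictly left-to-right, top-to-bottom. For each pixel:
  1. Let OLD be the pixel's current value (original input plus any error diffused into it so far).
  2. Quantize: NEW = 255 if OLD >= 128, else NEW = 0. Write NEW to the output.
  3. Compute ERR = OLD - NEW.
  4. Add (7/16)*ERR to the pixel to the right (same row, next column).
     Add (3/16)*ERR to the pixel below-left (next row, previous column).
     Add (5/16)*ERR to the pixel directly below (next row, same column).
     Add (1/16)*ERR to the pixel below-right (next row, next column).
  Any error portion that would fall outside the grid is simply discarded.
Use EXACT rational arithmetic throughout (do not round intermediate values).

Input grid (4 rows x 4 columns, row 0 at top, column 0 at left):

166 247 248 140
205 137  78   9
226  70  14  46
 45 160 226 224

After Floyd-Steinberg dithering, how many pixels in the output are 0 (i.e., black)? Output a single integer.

(0,0): OLD=166 → NEW=255, ERR=-89
(0,1): OLD=3329/16 → NEW=255, ERR=-751/16
(0,2): OLD=58231/256 → NEW=255, ERR=-7049/256
(0,3): OLD=524097/4096 → NEW=0, ERR=524097/4096
(1,0): OLD=43107/256 → NEW=255, ERR=-22173/256
(1,1): OLD=150965/2048 → NEW=0, ERR=150965/2048
(1,2): OLD=8041433/65536 → NEW=0, ERR=8041433/65536
(1,3): OLD=105850431/1048576 → NEW=0, ERR=105850431/1048576
(2,0): OLD=6971543/32768 → NEW=255, ERR=-1384297/32768
(2,1): OLD=96622573/1048576 → NEW=0, ERR=96622573/1048576
(2,2): OLD=243674881/2097152 → NEW=0, ERR=243674881/2097152
(2,3): OLD=4565058205/33554432 → NEW=255, ERR=-3991321955/33554432
(3,0): OLD=823354919/16777216 → NEW=0, ERR=823354919/16777216
(3,1): OLD=61582400313/268435456 → NEW=255, ERR=-6868640967/268435456
(3,2): OLD=1007477697735/4294967296 → NEW=255, ERR=-87738962745/4294967296
(3,3): OLD=12723590154737/68719476736 → NEW=255, ERR=-4799876412943/68719476736
Output grid:
  Row 0: ###.  (1 black, running=1)
  Row 1: #...  (3 black, running=4)
  Row 2: #..#  (2 black, running=6)
  Row 3: .###  (1 black, running=7)

Answer: 7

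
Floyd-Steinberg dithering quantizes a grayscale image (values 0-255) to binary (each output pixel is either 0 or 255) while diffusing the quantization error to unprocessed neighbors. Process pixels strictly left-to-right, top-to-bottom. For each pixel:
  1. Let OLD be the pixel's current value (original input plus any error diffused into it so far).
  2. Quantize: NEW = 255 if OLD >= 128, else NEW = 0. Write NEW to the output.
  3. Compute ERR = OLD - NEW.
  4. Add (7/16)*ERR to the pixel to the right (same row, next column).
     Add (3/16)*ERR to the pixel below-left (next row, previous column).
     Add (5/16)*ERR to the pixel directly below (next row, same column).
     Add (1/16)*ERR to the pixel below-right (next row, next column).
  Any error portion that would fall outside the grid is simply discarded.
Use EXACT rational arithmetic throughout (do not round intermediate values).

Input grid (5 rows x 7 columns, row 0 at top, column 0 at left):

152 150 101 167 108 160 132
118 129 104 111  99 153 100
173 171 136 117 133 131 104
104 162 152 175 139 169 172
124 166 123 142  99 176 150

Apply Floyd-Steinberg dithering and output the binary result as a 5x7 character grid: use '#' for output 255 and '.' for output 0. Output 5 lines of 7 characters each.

Answer: #.#.#.#
.#.#.#.
##.#.#.
.#.#.##
.#.#.#.

Derivation:
(0,0): OLD=152 → NEW=255, ERR=-103
(0,1): OLD=1679/16 → NEW=0, ERR=1679/16
(0,2): OLD=37609/256 → NEW=255, ERR=-27671/256
(0,3): OLD=490335/4096 → NEW=0, ERR=490335/4096
(0,4): OLD=10510233/65536 → NEW=255, ERR=-6201447/65536
(0,5): OLD=124362031/1048576 → NEW=0, ERR=124362031/1048576
(0,6): OLD=3085126729/16777216 → NEW=255, ERR=-1193063351/16777216
(1,0): OLD=27005/256 → NEW=0, ERR=27005/256
(1,1): OLD=371179/2048 → NEW=255, ERR=-151061/2048
(1,2): OLD=4388039/65536 → NEW=0, ERR=4388039/65536
(1,3): OLD=40161723/262144 → NEW=255, ERR=-26684997/262144
(1,4): OLD=916260561/16777216 → NEW=0, ERR=916260561/16777216
(1,5): OLD=26133325345/134217728 → NEW=255, ERR=-8092195295/134217728
(1,6): OLD=126298803663/2147483648 → NEW=0, ERR=126298803663/2147483648
(2,0): OLD=6295881/32768 → NEW=255, ERR=-2059959/32768
(2,1): OLD=146374707/1048576 → NEW=255, ERR=-121012173/1048576
(2,2): OLD=1388096089/16777216 → NEW=0, ERR=1388096089/16777216
(2,3): OLD=18228270801/134217728 → NEW=255, ERR=-15997249839/134217728
(2,4): OLD=86172847201/1073741824 → NEW=0, ERR=86172847201/1073741824
(2,5): OLD=5556347726219/34359738368 → NEW=255, ERR=-3205385557621/34359738368
(2,6): OLD=42769208038525/549755813888 → NEW=0, ERR=42769208038525/549755813888
(3,0): OLD=1052200505/16777216 → NEW=0, ERR=1052200505/16777216
(3,1): OLD=22140281413/134217728 → NEW=255, ERR=-12085239227/134217728
(3,2): OLD=116931687903/1073741824 → NEW=0, ERR=116931687903/1073741824
(3,3): OLD=883116405065/4294967296 → NEW=255, ERR=-212100255415/4294967296
(3,4): OLD=64614646747705/549755813888 → NEW=0, ERR=64614646747705/549755813888
(3,5): OLD=927419762629947/4398046511104 → NEW=255, ERR=-194082097701573/4398046511104
(3,6): OLD=12045328284812709/70368744177664 → NEW=255, ERR=-5898701480491611/70368744177664
(4,0): OLD=272120274871/2147483648 → NEW=0, ERR=272120274871/2147483648
(4,1): OLD=7478011147083/34359738368 → NEW=255, ERR=-1283722136757/34359738368
(4,2): OLD=69158752843333/549755813888 → NEW=0, ERR=69158752843333/549755813888
(4,3): OLD=925562640020359/4398046511104 → NEW=255, ERR=-195939220311161/4398046511104
(4,4): OLD=3690040023334565/35184372088832 → NEW=0, ERR=3690040023334565/35184372088832
(4,5): OLD=224866946457091301/1125899906842624 → NEW=255, ERR=-62237529787777819/1125899906842624
(4,6): OLD=1744915932456921299/18014398509481984 → NEW=0, ERR=1744915932456921299/18014398509481984
Row 0: #.#.#.#
Row 1: .#.#.#.
Row 2: ##.#.#.
Row 3: .#.#.##
Row 4: .#.#.#.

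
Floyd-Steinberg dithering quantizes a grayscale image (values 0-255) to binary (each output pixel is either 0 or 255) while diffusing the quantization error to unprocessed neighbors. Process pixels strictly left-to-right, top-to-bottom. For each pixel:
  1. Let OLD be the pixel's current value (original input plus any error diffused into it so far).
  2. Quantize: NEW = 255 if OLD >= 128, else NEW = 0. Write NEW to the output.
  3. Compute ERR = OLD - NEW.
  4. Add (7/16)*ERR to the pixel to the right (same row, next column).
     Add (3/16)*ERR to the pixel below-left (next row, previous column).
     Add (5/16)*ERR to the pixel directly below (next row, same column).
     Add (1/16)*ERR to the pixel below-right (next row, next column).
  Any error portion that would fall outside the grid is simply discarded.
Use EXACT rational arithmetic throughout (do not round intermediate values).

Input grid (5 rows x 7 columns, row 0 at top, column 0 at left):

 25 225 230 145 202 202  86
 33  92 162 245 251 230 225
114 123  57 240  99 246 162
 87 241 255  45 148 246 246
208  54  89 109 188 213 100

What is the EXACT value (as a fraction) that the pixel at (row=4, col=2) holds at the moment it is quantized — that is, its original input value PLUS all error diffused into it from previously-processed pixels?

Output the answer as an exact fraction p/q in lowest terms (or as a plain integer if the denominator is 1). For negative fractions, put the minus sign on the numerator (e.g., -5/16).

(0,0): OLD=25 → NEW=0, ERR=25
(0,1): OLD=3775/16 → NEW=255, ERR=-305/16
(0,2): OLD=56745/256 → NEW=255, ERR=-8535/256
(0,3): OLD=534175/4096 → NEW=255, ERR=-510305/4096
(0,4): OLD=9666137/65536 → NEW=255, ERR=-7045543/65536
(0,5): OLD=162493551/1048576 → NEW=255, ERR=-104893329/1048576
(0,6): OLD=708587273/16777216 → NEW=0, ERR=708587273/16777216
(1,0): OLD=9533/256 → NEW=0, ERR=9533/256
(1,1): OLD=199979/2048 → NEW=0, ERR=199979/2048
(1,2): OLD=11124743/65536 → NEW=255, ERR=-5586937/65536
(1,3): OLD=38411643/262144 → NEW=255, ERR=-28435077/262144
(1,4): OLD=2405937553/16777216 → NEW=255, ERR=-1872252527/16777216
(1,5): OLD=20282511841/134217728 → NEW=255, ERR=-13943008799/134217728
(1,6): OLD=400499904015/2147483648 → NEW=255, ERR=-147108426225/2147483648
(2,0): OLD=4716809/32768 → NEW=255, ERR=-3639031/32768
(2,1): OLD=95704691/1048576 → NEW=0, ERR=95704691/1048576
(2,2): OLD=940447513/16777216 → NEW=0, ERR=940447513/16777216
(2,3): OLD=27430701969/134217728 → NEW=255, ERR=-6794818671/134217728
(2,4): OLD=16879631777/1073741824 → NEW=0, ERR=16879631777/1073741824
(2,5): OLD=6892396177355/34359738368 → NEW=255, ERR=-1869337106485/34359738368
(2,6): OLD=60636997753917/549755813888 → NEW=0, ERR=60636997753917/549755813888
(3,0): OLD=1164486905/16777216 → NEW=0, ERR=1164486905/16777216
(3,1): OLD=40729443589/134217728 → NEW=255, ERR=6503922949/134217728
(3,2): OLD=311309717919/1073741824 → NEW=255, ERR=37505552799/1073741824
(3,3): OLD=218666943049/4294967296 → NEW=0, ERR=218666943049/4294967296
(3,4): OLD=88962465451257/549755813888 → NEW=255, ERR=-51225267090183/549755813888
(3,5): OLD=923134205022331/4398046511104 → NEW=255, ERR=-198367655309189/4398046511104
(3,6): OLD=18108342241067621/70368744177664 → NEW=255, ERR=164312475763301/70368744177664
(4,0): OLD=512767843831/2147483648 → NEW=255, ERR=-34840486409/2147483648
(4,1): OLD=2505943943563/34359738368 → NEW=0, ERR=2505943943563/34359738368
(4,2): OLD=79383774396933/549755813888 → NEW=255, ERR=-60803958144507/549755813888
Target (4,2): original=89, with diffused error = 79383774396933/549755813888

Answer: 79383774396933/549755813888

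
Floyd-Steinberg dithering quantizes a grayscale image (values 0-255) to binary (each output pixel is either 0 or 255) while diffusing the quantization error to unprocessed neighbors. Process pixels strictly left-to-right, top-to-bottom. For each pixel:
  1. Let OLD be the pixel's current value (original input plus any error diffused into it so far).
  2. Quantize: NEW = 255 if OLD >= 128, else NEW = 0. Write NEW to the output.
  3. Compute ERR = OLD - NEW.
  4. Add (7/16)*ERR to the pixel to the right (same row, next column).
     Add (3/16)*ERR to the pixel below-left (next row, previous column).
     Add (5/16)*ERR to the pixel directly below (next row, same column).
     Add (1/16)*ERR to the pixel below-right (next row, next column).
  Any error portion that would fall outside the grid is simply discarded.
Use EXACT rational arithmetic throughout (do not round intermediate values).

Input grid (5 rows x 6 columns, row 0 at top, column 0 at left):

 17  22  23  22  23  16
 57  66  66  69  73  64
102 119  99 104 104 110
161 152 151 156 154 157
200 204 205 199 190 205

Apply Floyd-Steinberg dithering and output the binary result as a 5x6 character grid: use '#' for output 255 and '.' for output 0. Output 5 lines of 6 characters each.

Answer: ......
..#...
#..##.
###.##
#.##.#

Derivation:
(0,0): OLD=17 → NEW=0, ERR=17
(0,1): OLD=471/16 → NEW=0, ERR=471/16
(0,2): OLD=9185/256 → NEW=0, ERR=9185/256
(0,3): OLD=154407/4096 → NEW=0, ERR=154407/4096
(0,4): OLD=2588177/65536 → NEW=0, ERR=2588177/65536
(0,5): OLD=34894455/1048576 → NEW=0, ERR=34894455/1048576
(1,0): OLD=17365/256 → NEW=0, ERR=17365/256
(1,1): OLD=230739/2048 → NEW=0, ERR=230739/2048
(1,2): OLD=8874319/65536 → NEW=255, ERR=-7837361/65536
(1,3): OLD=9989667/262144 → NEW=0, ERR=9989667/262144
(1,4): OLD=1855713161/16777216 → NEW=0, ERR=1855713161/16777216
(1,5): OLD=33623991023/268435456 → NEW=0, ERR=33623991023/268435456
(2,0): OLD=4729153/32768 → NEW=255, ERR=-3626687/32768
(2,1): OLD=91858523/1048576 → NEW=0, ERR=91858523/1048576
(2,2): OLD=1914979537/16777216 → NEW=0, ERR=1914979537/16777216
(2,3): OLD=24039806345/134217728 → NEW=255, ERR=-10185714295/134217728
(2,4): OLD=563635043611/4294967296 → NEW=255, ERR=-531581616869/4294967296
(2,5): OLD=7003052973933/68719476736 → NEW=0, ERR=7003052973933/68719476736
(3,0): OLD=2396437425/16777216 → NEW=255, ERR=-1881752655/16777216
(3,1): OLD=19433338717/134217728 → NEW=255, ERR=-14792181923/134217728
(3,2): OLD=139262343463/1073741824 → NEW=255, ERR=-134541821657/1073741824
(3,3): OLD=4218842988085/68719476736 → NEW=0, ERR=4218842988085/68719476736
(3,4): OLD=86062117723669/549755813888 → NEW=255, ERR=-54125614817771/549755813888
(3,5): OLD=1214186972760347/8796093022208 → NEW=255, ERR=-1028816747902693/8796093022208
(4,0): OLD=309850077631/2147483648 → NEW=255, ERR=-237758252609/2147483648
(4,1): OLD=3113589035187/34359738368 → NEW=0, ERR=3113589035187/34359738368
(4,2): OLD=231019679076137/1099511627776 → NEW=255, ERR=-49355786006743/1099511627776
(4,3): OLD=3030337445554989/17592186044416 → NEW=255, ERR=-1455669995771091/17592186044416
(4,4): OLD=29537580551317245/281474976710656 → NEW=0, ERR=29537580551317245/281474976710656
(4,5): OLD=937677993019042763/4503599627370496 → NEW=255, ERR=-210739911960433717/4503599627370496
Row 0: ......
Row 1: ..#...
Row 2: #..##.
Row 3: ###.##
Row 4: #.##.#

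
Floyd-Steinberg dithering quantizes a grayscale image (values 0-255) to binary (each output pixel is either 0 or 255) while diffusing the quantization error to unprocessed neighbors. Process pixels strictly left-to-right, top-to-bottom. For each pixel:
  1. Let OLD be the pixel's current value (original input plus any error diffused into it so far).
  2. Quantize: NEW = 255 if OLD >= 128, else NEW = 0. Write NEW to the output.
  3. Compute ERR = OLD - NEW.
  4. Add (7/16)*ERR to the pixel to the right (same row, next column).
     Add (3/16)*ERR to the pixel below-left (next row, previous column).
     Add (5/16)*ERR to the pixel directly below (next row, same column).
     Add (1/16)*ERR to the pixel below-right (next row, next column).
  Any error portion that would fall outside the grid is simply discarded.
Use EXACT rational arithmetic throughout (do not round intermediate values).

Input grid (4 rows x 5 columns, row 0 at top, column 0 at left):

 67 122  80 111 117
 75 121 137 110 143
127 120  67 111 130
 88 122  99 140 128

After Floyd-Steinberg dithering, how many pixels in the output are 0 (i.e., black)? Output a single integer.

(0,0): OLD=67 → NEW=0, ERR=67
(0,1): OLD=2421/16 → NEW=255, ERR=-1659/16
(0,2): OLD=8867/256 → NEW=0, ERR=8867/256
(0,3): OLD=516725/4096 → NEW=0, ERR=516725/4096
(0,4): OLD=11284787/65536 → NEW=255, ERR=-5426893/65536
(1,0): OLD=19583/256 → NEW=0, ERR=19583/256
(1,1): OLD=271865/2048 → NEW=255, ERR=-250375/2048
(1,2): OLD=7308013/65536 → NEW=0, ERR=7308013/65536
(1,3): OLD=48456681/262144 → NEW=255, ERR=-18390039/262144
(1,4): OLD=395587739/4194304 → NEW=0, ERR=395587739/4194304
(2,0): OLD=4193731/32768 → NEW=0, ERR=4193731/32768
(2,1): OLD=171418641/1048576 → NEW=255, ERR=-95968239/1048576
(2,2): OLD=688064371/16777216 → NEW=0, ERR=688064371/16777216
(2,3): OLD=35345877929/268435456 → NEW=255, ERR=-33105163351/268435456
(2,4): OLD=434366281567/4294967296 → NEW=0, ERR=434366281567/4294967296
(3,0): OLD=1859487251/16777216 → NEW=0, ERR=1859487251/16777216
(3,1): OLD=21149730327/134217728 → NEW=255, ERR=-13075790313/134217728
(3,2): OLD=173302488365/4294967296 → NEW=0, ERR=173302488365/4294967296
(3,3): OLD=1208084302149/8589934592 → NEW=255, ERR=-982349018811/8589934592
(3,4): OLD=14000040501177/137438953472 → NEW=0, ERR=14000040501177/137438953472
Output grid:
  Row 0: .#..#  (3 black, running=3)
  Row 1: .#.#.  (3 black, running=6)
  Row 2: .#.#.  (3 black, running=9)
  Row 3: .#.#.  (3 black, running=12)

Answer: 12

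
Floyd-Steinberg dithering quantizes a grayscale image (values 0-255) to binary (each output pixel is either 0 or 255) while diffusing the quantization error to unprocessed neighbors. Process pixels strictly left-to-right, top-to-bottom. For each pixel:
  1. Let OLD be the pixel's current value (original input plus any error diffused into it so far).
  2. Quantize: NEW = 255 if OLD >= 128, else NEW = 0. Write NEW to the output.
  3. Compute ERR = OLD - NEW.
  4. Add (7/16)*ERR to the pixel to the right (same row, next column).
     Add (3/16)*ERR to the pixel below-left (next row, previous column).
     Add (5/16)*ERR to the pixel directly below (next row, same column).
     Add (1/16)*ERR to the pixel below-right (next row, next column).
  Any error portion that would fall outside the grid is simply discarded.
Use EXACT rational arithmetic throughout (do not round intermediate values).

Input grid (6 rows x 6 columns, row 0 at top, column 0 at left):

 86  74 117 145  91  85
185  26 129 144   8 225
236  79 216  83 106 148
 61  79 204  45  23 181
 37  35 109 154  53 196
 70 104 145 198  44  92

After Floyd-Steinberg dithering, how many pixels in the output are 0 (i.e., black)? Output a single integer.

Answer: 21

Derivation:
(0,0): OLD=86 → NEW=0, ERR=86
(0,1): OLD=893/8 → NEW=0, ERR=893/8
(0,2): OLD=21227/128 → NEW=255, ERR=-11413/128
(0,3): OLD=217069/2048 → NEW=0, ERR=217069/2048
(0,4): OLD=4501371/32768 → NEW=255, ERR=-3854469/32768
(0,5): OLD=17583197/524288 → NEW=0, ERR=17583197/524288
(1,0): OLD=29799/128 → NEW=255, ERR=-2841/128
(1,1): OLD=40785/1024 → NEW=0, ERR=40785/1024
(1,2): OLD=4764837/32768 → NEW=255, ERR=-3591003/32768
(1,3): OLD=13310209/131072 → NEW=0, ERR=13310209/131072
(1,4): OLD=239756451/8388608 → NEW=0, ERR=239756451/8388608
(1,5): OLD=32297195653/134217728 → NEW=255, ERR=-1928324987/134217728
(2,0): OLD=3875339/16384 → NEW=255, ERR=-302581/16384
(2,1): OLD=32207913/524288 → NEW=0, ERR=32207913/524288
(2,2): OLD=1930718907/8388608 → NEW=255, ERR=-208376133/8388608
(2,3): OLD=6870338979/67108864 → NEW=0, ERR=6870338979/67108864
(2,4): OLD=350843207529/2147483648 → NEW=255, ERR=-196765122711/2147483648
(2,5): OLD=3614997071983/34359738368 → NEW=0, ERR=3614997071983/34359738368
(3,0): OLD=559915867/8388608 → NEW=0, ERR=559915867/8388608
(3,1): OLD=8159597375/67108864 → NEW=0, ERR=8159597375/67108864
(3,2): OLD=146279549101/536870912 → NEW=255, ERR=9377466541/536870912
(3,3): OLD=2264371868167/34359738368 → NEW=0, ERR=2264371868167/34359738368
(3,4): OLD=13558190876455/274877906944 → NEW=0, ERR=13558190876455/274877906944
(3,5): OLD=1010367701817321/4398046511104 → NEW=255, ERR=-111134158514199/4398046511104
(4,0): OLD=86603874293/1073741824 → NEW=0, ERR=86603874293/1073741824
(4,1): OLD=1988224361713/17179869184 → NEW=0, ERR=1988224361713/17179869184
(4,2): OLD=101730143531395/549755813888 → NEW=255, ERR=-38457589010045/549755813888
(4,3): OLD=1357496622799791/8796093022208 → NEW=255, ERR=-885507097863249/8796093022208
(4,4): OLD=3342721985187999/140737488355328 → NEW=0, ERR=3342721985187999/140737488355328
(4,5): OLD=453912145745097721/2251799813685248 → NEW=255, ERR=-120296806744640519/2251799813685248
(5,0): OLD=32134436514659/274877906944 → NEW=0, ERR=32134436514659/274877906944
(5,1): OLD=1611760099996819/8796093022208 → NEW=255, ERR=-631243620666221/8796093022208
(5,2): OLD=5636536462831361/70368744177664 → NEW=0, ERR=5636536462831361/70368744177664
(5,3): OLD=454110328929250715/2251799813685248 → NEW=255, ERR=-120098623560487525/2251799813685248
(5,4): OLD=53051778179891067/4503599627370496 → NEW=0, ERR=53051778179891067/4503599627370496
(5,5): OLD=5904660134828218359/72057594037927936 → NEW=0, ERR=5904660134828218359/72057594037927936
Output grid:
  Row 0: ..#.#.  (4 black, running=4)
  Row 1: #.#..#  (3 black, running=7)
  Row 2: #.#.#.  (3 black, running=10)
  Row 3: ..#..#  (4 black, running=14)
  Row 4: ..##.#  (3 black, running=17)
  Row 5: .#.#..  (4 black, running=21)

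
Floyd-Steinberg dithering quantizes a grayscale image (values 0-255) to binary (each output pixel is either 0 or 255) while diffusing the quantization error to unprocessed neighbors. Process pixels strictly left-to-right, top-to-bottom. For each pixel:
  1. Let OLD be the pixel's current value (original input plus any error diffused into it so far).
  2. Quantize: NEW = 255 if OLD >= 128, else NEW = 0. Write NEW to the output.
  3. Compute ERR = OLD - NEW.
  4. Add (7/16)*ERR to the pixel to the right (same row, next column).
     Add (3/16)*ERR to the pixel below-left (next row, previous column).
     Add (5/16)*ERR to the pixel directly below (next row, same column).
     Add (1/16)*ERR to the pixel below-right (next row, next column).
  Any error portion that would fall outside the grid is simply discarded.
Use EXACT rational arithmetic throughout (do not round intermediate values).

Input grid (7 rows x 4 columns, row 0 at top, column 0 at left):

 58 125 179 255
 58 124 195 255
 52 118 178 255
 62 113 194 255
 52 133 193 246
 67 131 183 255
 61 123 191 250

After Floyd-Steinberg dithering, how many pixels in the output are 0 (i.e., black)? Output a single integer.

(0,0): OLD=58 → NEW=0, ERR=58
(0,1): OLD=1203/8 → NEW=255, ERR=-837/8
(0,2): OLD=17053/128 → NEW=255, ERR=-15587/128
(0,3): OLD=413131/2048 → NEW=255, ERR=-109109/2048
(1,0): OLD=7233/128 → NEW=0, ERR=7233/128
(1,1): OLD=99143/1024 → NEW=0, ERR=99143/1024
(1,2): OLD=5989203/32768 → NEW=255, ERR=-2366637/32768
(1,3): OLD=104407989/524288 → NEW=255, ERR=-29285451/524288
(2,0): OLD=1438717/16384 → NEW=0, ERR=1438717/16384
(2,1): OLD=92622639/524288 → NEW=255, ERR=-41070801/524288
(2,2): OLD=122406315/1048576 → NEW=0, ERR=122406315/1048576
(2,3): OLD=4766447391/16777216 → NEW=255, ERR=488257311/16777216
(3,0): OLD=627076013/8388608 → NEW=0, ERR=627076013/8388608
(3,1): OLD=19944845939/134217728 → NEW=255, ERR=-14280674701/134217728
(3,2): OLD=396191196813/2147483648 → NEW=255, ERR=-151417133427/2147483648
(3,3): OLD=8264986162011/34359738368 → NEW=255, ERR=-496747121829/34359738368
(4,0): OLD=118993206633/2147483648 → NEW=0, ERR=118993206633/2147483648
(4,1): OLD=1983311866171/17179869184 → NEW=0, ERR=1983311866171/17179869184
(4,2): OLD=116609773443675/549755813888 → NEW=255, ERR=-23577959097765/549755813888
(4,3): OLD=1920290613875181/8796093022208 → NEW=255, ERR=-322713106787859/8796093022208
(5,0): OLD=29126483629081/274877906944 → NEW=0, ERR=29126483629081/274877906944
(5,1): OLD=1837117238908495/8796093022208 → NEW=255, ERR=-405886481754545/8796093022208
(5,2): OLD=658588582001187/4398046511104 → NEW=255, ERR=-462913278330333/4398046511104
(5,3): OLD=27416460754480443/140737488355328 → NEW=255, ERR=-8471598776128197/140737488355328
(6,0): OLD=12027564725064333/140737488355328 → NEW=0, ERR=12027564725064333/140737488355328
(6,1): OLD=299166496516749739/2251799813685248 → NEW=255, ERR=-275042455972988501/2251799813685248
(6,2): OLD=3260601365702228925/36028797018963968 → NEW=0, ERR=3260601365702228925/36028797018963968
(6,3): OLD=152303565626245294379/576460752303423488 → NEW=255, ERR=5306073788872304939/576460752303423488
Output grid:
  Row 0: .###  (1 black, running=1)
  Row 1: ..##  (2 black, running=3)
  Row 2: .#.#  (2 black, running=5)
  Row 3: .###  (1 black, running=6)
  Row 4: ..##  (2 black, running=8)
  Row 5: .###  (1 black, running=9)
  Row 6: .#.#  (2 black, running=11)

Answer: 11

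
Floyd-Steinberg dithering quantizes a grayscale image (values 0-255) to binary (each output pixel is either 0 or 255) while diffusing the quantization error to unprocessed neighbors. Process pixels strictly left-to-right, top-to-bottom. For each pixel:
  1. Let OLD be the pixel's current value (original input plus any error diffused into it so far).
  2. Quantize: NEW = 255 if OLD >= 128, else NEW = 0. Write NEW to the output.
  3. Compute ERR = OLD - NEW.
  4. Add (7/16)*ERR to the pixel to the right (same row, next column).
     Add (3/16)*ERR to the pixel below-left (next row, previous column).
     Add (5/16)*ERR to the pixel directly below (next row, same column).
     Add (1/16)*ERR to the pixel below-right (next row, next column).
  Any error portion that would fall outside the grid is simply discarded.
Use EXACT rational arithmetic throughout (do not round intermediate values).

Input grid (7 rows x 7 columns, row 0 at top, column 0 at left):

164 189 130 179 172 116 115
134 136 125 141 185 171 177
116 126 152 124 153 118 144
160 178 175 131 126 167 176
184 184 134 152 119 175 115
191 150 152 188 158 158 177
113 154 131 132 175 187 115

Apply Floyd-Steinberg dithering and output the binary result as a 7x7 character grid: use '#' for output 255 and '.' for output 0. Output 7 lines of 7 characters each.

Answer: ##.##.#
.#.#.##
.#.##..
###..##
#.#.##.
#.##.##
.#.##..

Derivation:
(0,0): OLD=164 → NEW=255, ERR=-91
(0,1): OLD=2387/16 → NEW=255, ERR=-1693/16
(0,2): OLD=21429/256 → NEW=0, ERR=21429/256
(0,3): OLD=883187/4096 → NEW=255, ERR=-161293/4096
(0,4): OLD=10143141/65536 → NEW=255, ERR=-6568539/65536
(0,5): OLD=75655043/1048576 → NEW=0, ERR=75655043/1048576
(0,6): OLD=2458965141/16777216 → NEW=255, ERR=-1819224939/16777216
(1,0): OLD=21945/256 → NEW=0, ERR=21945/256
(1,1): OLD=308111/2048 → NEW=255, ERR=-214129/2048
(1,2): OLD=5991227/65536 → NEW=0, ERR=5991227/65536
(1,3): OLD=40666143/262144 → NEW=255, ERR=-26180577/262144
(1,4): OLD=2030919805/16777216 → NEW=0, ERR=2030919805/16777216
(1,5): OLD=29516042125/134217728 → NEW=255, ERR=-4709478515/134217728
(1,6): OLD=284053104035/2147483648 → NEW=255, ERR=-263555226205/2147483648
(2,0): OLD=4036501/32768 → NEW=0, ERR=4036501/32768
(2,1): OLD=177962551/1048576 → NEW=255, ERR=-89424329/1048576
(2,2): OLD=1979663717/16777216 → NEW=0, ERR=1979663717/16777216
(2,3): OLD=23196185725/134217728 → NEW=255, ERR=-11029334915/134217728
(2,4): OLD=152531777485/1073741824 → NEW=255, ERR=-121272387635/1073741824
(2,5): OLD=1449169475759/34359738368 → NEW=0, ERR=1449169475759/34359738368
(2,6): OLD=67018978933945/549755813888 → NEW=0, ERR=67018978933945/549755813888
(3,0): OLD=3061921733/16777216 → NEW=255, ERR=-1216268347/16777216
(3,1): OLD=20059683041/134217728 → NEW=255, ERR=-14165837599/134217728
(3,2): OLD=155650502515/1073741824 → NEW=255, ERR=-118153662605/1073741824
(3,3): OLD=186298785813/4294967296 → NEW=0, ERR=186298785813/4294967296
(3,4): OLD=61822381222853/549755813888 → NEW=0, ERR=61822381222853/549755813888
(3,5): OLD=1078301617831071/4398046511104 → NEW=255, ERR=-43200242500449/4398046511104
(3,6): OLD=14948750128020673/70368744177664 → NEW=255, ERR=-2995279637283647/70368744177664
(4,0): OLD=303988744555/2147483648 → NEW=255, ERR=-243619585685/2147483648
(4,1): OLD=2618983427951/34359738368 → NEW=0, ERR=2618983427951/34359738368
(4,2): OLD=73940293474017/549755813888 → NEW=255, ERR=-66247439067423/549755813888
(4,3): OLD=558738878619387/4398046511104 → NEW=0, ERR=558738878619387/4398046511104
(4,4): OLD=7409558592781505/35184372088832 → NEW=255, ERR=-1562456289870655/35184372088832
(4,5): OLD=170629502123908353/1125899906842624 → NEW=255, ERR=-116474974120960767/1125899906842624
(4,6): OLD=1005649376680896087/18014398509481984 → NEW=0, ERR=1005649376680896087/18014398509481984
(5,0): OLD=93370743881661/549755813888 → NEW=255, ERR=-46816988659779/549755813888
(5,1): OLD=470052387905599/4398046511104 → NEW=0, ERR=470052387905599/4398046511104
(5,2): OLD=6673982391141545/35184372088832 → NEW=255, ERR=-2298032491510615/35184372088832
(5,3): OLD=51585356988740397/281474976710656 → NEW=255, ERR=-20190762072476883/281474976710656
(5,4): OLD=1824552850653176719/18014398509481984 → NEW=0, ERR=1824552850653176719/18014398509481984
(5,5): OLD=25605620983247372063/144115188075855872 → NEW=255, ERR=-11143751976095875297/144115188075855872
(5,6): OLD=355445127177905567729/2305843009213693952 → NEW=255, ERR=-232544840171586390031/2305843009213693952
(6,0): OLD=7489145709401669/70368744177664 → NEW=0, ERR=7489145709401669/70368744177664
(6,1): OLD=243636027154508297/1125899906842624 → NEW=255, ERR=-43468449090360823/1125899906842624
(6,2): OLD=1565966128902026491/18014398509481984 → NEW=0, ERR=1565966128902026491/18014398509481984
(6,3): OLD=23422097303726814181/144115188075855872 → NEW=255, ERR=-13327275655616433179/144115188075855872
(6,4): OLD=42430598117476586015/288230376151711744 → NEW=255, ERR=-31068147801209908705/288230376151711744
(6,5): OLD=3803674092980794843083/36893488147419103232 → NEW=0, ERR=3803674092980794843083/36893488147419103232
(6,6): OLD=73053349122509258569949/590295810358705651712 → NEW=0, ERR=73053349122509258569949/590295810358705651712
Row 0: ##.##.#
Row 1: .#.#.##
Row 2: .#.##..
Row 3: ###..##
Row 4: #.#.##.
Row 5: #.##.##
Row 6: .#.##..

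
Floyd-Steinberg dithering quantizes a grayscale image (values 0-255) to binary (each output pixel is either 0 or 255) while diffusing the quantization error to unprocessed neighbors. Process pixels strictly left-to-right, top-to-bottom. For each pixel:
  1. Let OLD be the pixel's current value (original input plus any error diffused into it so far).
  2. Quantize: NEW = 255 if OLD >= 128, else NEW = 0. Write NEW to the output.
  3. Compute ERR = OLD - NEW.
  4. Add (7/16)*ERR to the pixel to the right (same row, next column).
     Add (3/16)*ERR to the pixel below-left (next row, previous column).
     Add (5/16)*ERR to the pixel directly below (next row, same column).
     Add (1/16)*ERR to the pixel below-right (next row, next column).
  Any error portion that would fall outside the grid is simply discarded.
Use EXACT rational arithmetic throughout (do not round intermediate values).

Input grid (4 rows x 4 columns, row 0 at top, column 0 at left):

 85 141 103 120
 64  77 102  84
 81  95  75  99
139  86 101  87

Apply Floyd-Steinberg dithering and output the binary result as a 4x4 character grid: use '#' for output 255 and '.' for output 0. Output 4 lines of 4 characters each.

(0,0): OLD=85 → NEW=0, ERR=85
(0,1): OLD=2851/16 → NEW=255, ERR=-1229/16
(0,2): OLD=17765/256 → NEW=0, ERR=17765/256
(0,3): OLD=615875/4096 → NEW=255, ERR=-428605/4096
(1,0): OLD=19497/256 → NEW=0, ERR=19497/256
(1,1): OLD=214303/2048 → NEW=0, ERR=214303/2048
(1,2): OLD=9505675/65536 → NEW=255, ERR=-7206005/65536
(1,3): OLD=7897789/1048576 → NEW=0, ERR=7897789/1048576
(2,0): OLD=4076997/32768 → NEW=0, ERR=4076997/32768
(2,1): OLD=174354375/1048576 → NEW=255, ERR=-93032505/1048576
(2,2): OLD=20499971/2097152 → NEW=0, ERR=20499971/2097152
(2,3): OLD=3313774295/33554432 → NEW=0, ERR=3313774295/33554432
(3,0): OLD=2705255029/16777216 → NEW=255, ERR=-1572935051/16777216
(3,1): OLD=7211725227/268435456 → NEW=0, ERR=7211725227/268435456
(3,2): OLD=553108016725/4294967296 → NEW=255, ERR=-542108643755/4294967296
(3,3): OLD=4346633459155/68719476736 → NEW=0, ERR=4346633459155/68719476736
Row 0: .#.#
Row 1: ..#.
Row 2: .#..
Row 3: #.#.

Answer: .#.#
..#.
.#..
#.#.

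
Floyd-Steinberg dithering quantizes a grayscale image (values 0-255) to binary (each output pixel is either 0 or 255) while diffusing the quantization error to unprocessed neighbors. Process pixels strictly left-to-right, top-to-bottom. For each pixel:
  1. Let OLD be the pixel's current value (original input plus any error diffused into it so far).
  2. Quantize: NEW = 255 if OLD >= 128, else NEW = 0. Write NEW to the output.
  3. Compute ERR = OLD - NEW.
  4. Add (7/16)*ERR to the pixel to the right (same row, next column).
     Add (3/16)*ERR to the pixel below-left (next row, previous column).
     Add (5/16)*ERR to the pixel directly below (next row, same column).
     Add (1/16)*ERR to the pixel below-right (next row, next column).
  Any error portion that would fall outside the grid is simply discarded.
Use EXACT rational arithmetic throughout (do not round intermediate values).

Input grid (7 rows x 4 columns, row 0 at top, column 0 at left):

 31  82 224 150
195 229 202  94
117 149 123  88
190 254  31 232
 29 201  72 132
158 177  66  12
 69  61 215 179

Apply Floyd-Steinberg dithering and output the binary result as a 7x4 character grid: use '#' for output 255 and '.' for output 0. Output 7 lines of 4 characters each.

Answer: ..##
###.
.#..
##.#
.#.#
##..
..##

Derivation:
(0,0): OLD=31 → NEW=0, ERR=31
(0,1): OLD=1529/16 → NEW=0, ERR=1529/16
(0,2): OLD=68047/256 → NEW=255, ERR=2767/256
(0,3): OLD=633769/4096 → NEW=255, ERR=-410711/4096
(1,0): OLD=56987/256 → NEW=255, ERR=-8293/256
(1,1): OLD=509245/2048 → NEW=255, ERR=-12995/2048
(1,2): OLD=12436993/65536 → NEW=255, ERR=-4274687/65536
(1,3): OLD=36494807/1048576 → NEW=0, ERR=36494807/1048576
(2,0): OLD=3463151/32768 → NEW=0, ERR=3463151/32768
(2,1): OLD=187695669/1048576 → NEW=255, ERR=-79691211/1048576
(2,2): OLD=158326889/2097152 → NEW=0, ERR=158326889/2097152
(2,3): OLD=4289236325/33554432 → NEW=0, ERR=4289236325/33554432
(3,0): OLD=3502701567/16777216 → NEW=255, ERR=-775488513/16777216
(3,1): OLD=61951868001/268435456 → NEW=255, ERR=-6499173279/268435456
(3,2): OLD=271519703967/4294967296 → NEW=0, ERR=271519703967/4294967296
(3,3): OLD=20912921247193/68719476736 → NEW=255, ERR=3389454679513/68719476736
(4,0): OLD=43017450707/4294967296 → NEW=0, ERR=43017450707/4294967296
(4,1): OLD=7104918584569/34359738368 → NEW=255, ERR=-1656814699271/34359738368
(4,2): OLD=86195583406553/1099511627776 → NEW=0, ERR=86195583406553/1099511627776
(4,3): OLD=3266203060285375/17592186044416 → NEW=255, ERR=-1219804381040705/17592186044416
(5,0): OLD=83611672524771/549755813888 → NEW=255, ERR=-56576060016669/549755813888
(5,1): OLD=2326260955345557/17592186044416 → NEW=255, ERR=-2159746485980523/17592186044416
(5,2): OLD=182720858262969/8796093022208 → NEW=0, ERR=182720858262969/8796093022208
(5,3): OLD=1215899165510761/281474976710656 → NEW=0, ERR=1215899165510761/281474976710656
(6,0): OLD=3890364332426655/281474976710656 → NEW=0, ERR=3890364332426655/281474976710656
(6,1): OLD=117746668382855497/4503599627370496 → NEW=0, ERR=117746668382855497/4503599627370496
(6,2): OLD=16289842853521197999/72057594037927936 → NEW=255, ERR=-2084843626150425681/72057594037927936
(6,3): OLD=194832244144316645065/1152921504606846976 → NEW=255, ERR=-99162739530429333815/1152921504606846976
Row 0: ..##
Row 1: ###.
Row 2: .#..
Row 3: ##.#
Row 4: .#.#
Row 5: ##..
Row 6: ..##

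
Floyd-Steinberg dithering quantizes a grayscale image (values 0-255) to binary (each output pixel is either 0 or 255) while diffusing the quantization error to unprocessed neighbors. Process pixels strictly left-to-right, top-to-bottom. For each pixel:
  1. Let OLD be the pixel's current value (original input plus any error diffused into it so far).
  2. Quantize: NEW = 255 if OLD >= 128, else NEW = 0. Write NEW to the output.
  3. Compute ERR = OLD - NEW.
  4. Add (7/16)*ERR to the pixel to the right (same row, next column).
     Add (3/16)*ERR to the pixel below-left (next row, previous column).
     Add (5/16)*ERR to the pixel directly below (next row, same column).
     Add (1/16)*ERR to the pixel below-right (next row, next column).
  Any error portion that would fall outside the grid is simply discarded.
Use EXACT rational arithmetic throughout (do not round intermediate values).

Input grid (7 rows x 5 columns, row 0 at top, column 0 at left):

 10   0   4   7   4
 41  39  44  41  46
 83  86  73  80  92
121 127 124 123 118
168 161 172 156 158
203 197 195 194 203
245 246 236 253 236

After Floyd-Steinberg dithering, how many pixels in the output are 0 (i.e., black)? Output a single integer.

(0,0): OLD=10 → NEW=0, ERR=10
(0,1): OLD=35/8 → NEW=0, ERR=35/8
(0,2): OLD=757/128 → NEW=0, ERR=757/128
(0,3): OLD=19635/2048 → NEW=0, ERR=19635/2048
(0,4): OLD=268517/32768 → NEW=0, ERR=268517/32768
(1,0): OLD=5753/128 → NEW=0, ERR=5753/128
(1,1): OLD=63247/1024 → NEW=0, ERR=63247/1024
(1,2): OLD=2455675/32768 → NEW=0, ERR=2455675/32768
(1,3): OLD=10313919/131072 → NEW=0, ERR=10313919/131072
(1,4): OLD=175293405/2097152 → NEW=0, ERR=175293405/2097152
(2,0): OLD=1779733/16384 → NEW=0, ERR=1779733/16384
(2,1): OLD=88964343/524288 → NEW=255, ERR=-44729097/524288
(2,2): OLD=651868197/8388608 → NEW=0, ERR=651868197/8388608
(2,3): OLD=21333123359/134217728 → NEW=255, ERR=-12892397281/134217728
(2,4): OLD=173977057305/2147483648 → NEW=0, ERR=173977057305/2147483648
(3,0): OLD=1165591557/8388608 → NEW=255, ERR=-973503483/8388608
(3,1): OLD=4759813601/67108864 → NEW=0, ERR=4759813601/67108864
(3,2): OLD=334946977851/2147483648 → NEW=255, ERR=-212661352389/2147483648
(3,3): OLD=299379500051/4294967296 → NEW=0, ERR=299379500051/4294967296
(3,4): OLD=11531768615263/68719476736 → NEW=255, ERR=-5991697952417/68719476736
(4,0): OLD=155727927915/1073741824 → NEW=255, ERR=-118076237205/1073741824
(4,1): OLD=3753219783723/34359738368 → NEW=0, ERR=3753219783723/34359738368
(4,2): OLD=113439762848613/549755813888 → NEW=255, ERR=-26747969692827/549755813888
(4,3): OLD=1178315546577707/8796093022208 → NEW=255, ERR=-1064688174085333/8796093022208
(4,4): OLD=11562148468102061/140737488355328 → NEW=0, ERR=11562148468102061/140737488355328
(5,0): OLD=103967891617633/549755813888 → NEW=255, ERR=-36219840923807/549755813888
(5,1): OLD=819425039539363/4398046511104 → NEW=255, ERR=-302076820792157/4398046511104
(5,2): OLD=18841656905149691/140737488355328 → NEW=255, ERR=-17046402625458949/140737488355328
(5,3): OLD=65047064178210325/562949953421312 → NEW=0, ERR=65047064178210325/562949953421312
(5,4): OLD=2446893824180473559/9007199254740992 → NEW=255, ERR=150058014221520599/9007199254740992
(6,0): OLD=14885318224198929/70368744177664 → NEW=255, ERR=-3058711541105391/70368744177664
(6,1): OLD=402377014111478975/2251799813685248 → NEW=255, ERR=-171831938378259265/2251799813685248
(6,2): OLD=6562161755683905189/36028797018963968 → NEW=255, ERR=-2625181484151906651/36028797018963968
(6,3): OLD=145720177579270856151/576460752303423488 → NEW=255, ERR=-1277314258102133289/576460752303423488
(6,4): OLD=2282401359160386122145/9223372036854775808 → NEW=255, ERR=-69558510237581708895/9223372036854775808
Output grid:
  Row 0: .....  (5 black, running=5)
  Row 1: .....  (5 black, running=10)
  Row 2: .#.#.  (3 black, running=13)
  Row 3: #.#.#  (2 black, running=15)
  Row 4: #.##.  (2 black, running=17)
  Row 5: ###.#  (1 black, running=18)
  Row 6: #####  (0 black, running=18)

Answer: 18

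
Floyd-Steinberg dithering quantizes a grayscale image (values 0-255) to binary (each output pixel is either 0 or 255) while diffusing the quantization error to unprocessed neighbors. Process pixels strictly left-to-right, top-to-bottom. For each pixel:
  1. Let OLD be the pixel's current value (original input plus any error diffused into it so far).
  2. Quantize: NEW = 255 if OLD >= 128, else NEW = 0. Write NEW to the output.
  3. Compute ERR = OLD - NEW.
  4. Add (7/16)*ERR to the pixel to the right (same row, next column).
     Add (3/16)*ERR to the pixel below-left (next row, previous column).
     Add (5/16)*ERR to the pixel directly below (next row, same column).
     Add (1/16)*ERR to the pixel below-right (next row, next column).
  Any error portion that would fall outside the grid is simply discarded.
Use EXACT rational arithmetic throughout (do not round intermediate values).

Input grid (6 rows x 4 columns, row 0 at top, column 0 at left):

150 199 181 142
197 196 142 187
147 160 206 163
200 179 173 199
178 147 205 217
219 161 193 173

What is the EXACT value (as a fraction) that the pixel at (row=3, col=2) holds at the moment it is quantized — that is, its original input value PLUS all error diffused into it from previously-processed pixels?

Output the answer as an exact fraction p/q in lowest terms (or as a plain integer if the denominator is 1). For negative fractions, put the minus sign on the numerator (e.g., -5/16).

(0,0): OLD=150 → NEW=255, ERR=-105
(0,1): OLD=2449/16 → NEW=255, ERR=-1631/16
(0,2): OLD=34919/256 → NEW=255, ERR=-30361/256
(0,3): OLD=369105/4096 → NEW=0, ERR=369105/4096
(1,0): OLD=37139/256 → NEW=255, ERR=-28141/256
(1,1): OLD=178693/2048 → NEW=0, ERR=178693/2048
(1,2): OLD=10068713/65536 → NEW=255, ERR=-6642967/65536
(1,3): OLD=171338927/1048576 → NEW=255, ERR=-96047953/1048576
(2,0): OLD=4227335/32768 → NEW=255, ERR=-4128505/32768
(2,1): OLD=111430973/1048576 → NEW=0, ERR=111430973/1048576
(2,2): OLD=438504113/2097152 → NEW=255, ERR=-96269647/2097152
(2,3): OLD=3622430413/33554432 → NEW=0, ERR=3622430413/33554432
(3,0): OLD=3029175319/16777216 → NEW=255, ERR=-1249014761/16777216
(3,1): OLD=43797055049/268435456 → NEW=255, ERR=-24653986231/268435456
(3,2): OLD=624303523511/4294967296 → NEW=255, ERR=-470913136969/4294967296
Target (3,2): original=173, with diffused error = 624303523511/4294967296

Answer: 624303523511/4294967296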